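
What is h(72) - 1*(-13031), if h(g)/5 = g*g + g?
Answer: 39311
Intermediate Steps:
h(g) = 5*g + 5*g² (h(g) = 5*(g*g + g) = 5*(g² + g) = 5*(g + g²) = 5*g + 5*g²)
h(72) - 1*(-13031) = 5*72*(1 + 72) - 1*(-13031) = 5*72*73 + 13031 = 26280 + 13031 = 39311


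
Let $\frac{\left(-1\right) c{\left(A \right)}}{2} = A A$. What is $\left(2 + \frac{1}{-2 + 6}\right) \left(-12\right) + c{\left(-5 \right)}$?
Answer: $-77$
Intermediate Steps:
$c{\left(A \right)} = - 2 A^{2}$ ($c{\left(A \right)} = - 2 A A = - 2 A^{2}$)
$\left(2 + \frac{1}{-2 + 6}\right) \left(-12\right) + c{\left(-5 \right)} = \left(2 + \frac{1}{-2 + 6}\right) \left(-12\right) - 2 \left(-5\right)^{2} = \left(2 + \frac{1}{4}\right) \left(-12\right) - 50 = \frac{9}{4} \left(-12\right) - 50 = -27 - 50 = -77$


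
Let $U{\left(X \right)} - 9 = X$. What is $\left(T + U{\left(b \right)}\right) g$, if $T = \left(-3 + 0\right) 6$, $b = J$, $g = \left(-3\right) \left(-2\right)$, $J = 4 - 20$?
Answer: $-150$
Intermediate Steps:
$J = -16$ ($J = 4 - 20 = -16$)
$g = 6$
$b = -16$
$U{\left(X \right)} = 9 + X$
$T = -18$ ($T = \left(-3\right) 6 = -18$)
$\left(T + U{\left(b \right)}\right) g = \left(-18 + \left(9 - 16\right)\right) 6 = \left(-18 - 7\right) 6 = \left(-25\right) 6 = -150$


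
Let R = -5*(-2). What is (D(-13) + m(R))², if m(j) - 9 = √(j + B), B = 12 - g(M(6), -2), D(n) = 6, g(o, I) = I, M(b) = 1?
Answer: 249 + 60*√6 ≈ 395.97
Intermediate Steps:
R = 10
B = 14 (B = 12 - 1*(-2) = 12 + 2 = 14)
m(j) = 9 + √(14 + j) (m(j) = 9 + √(j + 14) = 9 + √(14 + j))
(D(-13) + m(R))² = (6 + (9 + √(14 + 10)))² = (6 + (9 + √24))² = (6 + (9 + 2*√6))² = (15 + 2*√6)²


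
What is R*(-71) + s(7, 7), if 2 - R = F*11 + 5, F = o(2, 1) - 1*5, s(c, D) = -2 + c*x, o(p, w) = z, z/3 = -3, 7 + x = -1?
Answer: -10779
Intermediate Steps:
x = -8 (x = -7 - 1 = -8)
z = -9 (z = 3*(-3) = -9)
o(p, w) = -9
s(c, D) = -2 - 8*c (s(c, D) = -2 + c*(-8) = -2 - 8*c)
F = -14 (F = -9 - 1*5 = -9 - 5 = -14)
R = 151 (R = 2 - (-14*11 + 5) = 2 - (-154 + 5) = 2 - 1*(-149) = 2 + 149 = 151)
R*(-71) + s(7, 7) = 151*(-71) + (-2 - 8*7) = -10721 + (-2 - 56) = -10721 - 58 = -10779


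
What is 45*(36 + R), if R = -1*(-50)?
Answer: 3870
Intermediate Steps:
R = 50
45*(36 + R) = 45*(36 + 50) = 45*86 = 3870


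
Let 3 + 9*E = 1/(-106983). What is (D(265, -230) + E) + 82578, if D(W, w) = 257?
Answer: 79757110295/962847 ≈ 82835.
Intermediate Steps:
E = -320950/962847 (E = -⅓ + (⅑)/(-106983) = -⅓ + (⅑)*(-1/106983) = -⅓ - 1/962847 = -320950/962847 ≈ -0.33333)
(D(265, -230) + E) + 82578 = (257 - 320950/962847) + 82578 = 247130729/962847 + 82578 = 79757110295/962847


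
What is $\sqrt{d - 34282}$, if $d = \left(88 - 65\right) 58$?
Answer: $2 i \sqrt{8237} \approx 181.52 i$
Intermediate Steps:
$d = 1334$ ($d = 23 \cdot 58 = 1334$)
$\sqrt{d - 34282} = \sqrt{1334 - 34282} = \sqrt{-32948} = 2 i \sqrt{8237}$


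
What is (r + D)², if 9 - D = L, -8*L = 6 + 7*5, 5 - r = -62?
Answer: 421201/64 ≈ 6581.3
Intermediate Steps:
r = 67 (r = 5 - 1*(-62) = 5 + 62 = 67)
L = -41/8 (L = -(6 + 7*5)/8 = -(6 + 35)/8 = -⅛*41 = -41/8 ≈ -5.1250)
D = 113/8 (D = 9 - 1*(-41/8) = 9 + 41/8 = 113/8 ≈ 14.125)
(r + D)² = (67 + 113/8)² = (649/8)² = 421201/64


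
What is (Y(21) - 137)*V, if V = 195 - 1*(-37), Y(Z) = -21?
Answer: -36656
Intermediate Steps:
V = 232 (V = 195 + 37 = 232)
(Y(21) - 137)*V = (-21 - 137)*232 = -158*232 = -36656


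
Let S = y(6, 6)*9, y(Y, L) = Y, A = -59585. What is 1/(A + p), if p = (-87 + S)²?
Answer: -1/58496 ≈ -1.7095e-5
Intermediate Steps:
S = 54 (S = 6*9 = 54)
p = 1089 (p = (-87 + 54)² = (-33)² = 1089)
1/(A + p) = 1/(-59585 + 1089) = 1/(-58496) = -1/58496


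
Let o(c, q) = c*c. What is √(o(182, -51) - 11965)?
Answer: 3*√2351 ≈ 145.46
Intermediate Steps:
o(c, q) = c²
√(o(182, -51) - 11965) = √(182² - 11965) = √(33124 - 11965) = √21159 = 3*√2351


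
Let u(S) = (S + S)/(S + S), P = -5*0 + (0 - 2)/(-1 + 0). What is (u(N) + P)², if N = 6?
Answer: 9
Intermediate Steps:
P = 2 (P = 0 - 2/(-1) = 0 - 2*(-1) = 0 + 2 = 2)
u(S) = 1 (u(S) = (2*S)/((2*S)) = (2*S)*(1/(2*S)) = 1)
(u(N) + P)² = (1 + 2)² = 3² = 9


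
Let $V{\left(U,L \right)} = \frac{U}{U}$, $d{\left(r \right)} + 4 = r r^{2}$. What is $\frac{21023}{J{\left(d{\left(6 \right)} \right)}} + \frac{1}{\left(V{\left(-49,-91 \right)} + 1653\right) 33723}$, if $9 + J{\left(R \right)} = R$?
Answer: $\frac{1172617572569}{11322901926} \approx 103.56$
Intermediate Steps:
$d{\left(r \right)} = -4 + r^{3}$ ($d{\left(r \right)} = -4 + r r^{2} = -4 + r^{3}$)
$V{\left(U,L \right)} = 1$
$J{\left(R \right)} = -9 + R$
$\frac{21023}{J{\left(d{\left(6 \right)} \right)}} + \frac{1}{\left(V{\left(-49,-91 \right)} + 1653\right) 33723} = \frac{21023}{-9 - \left(4 - 6^{3}\right)} + \frac{1}{\left(1 + 1653\right) 33723} = \frac{21023}{-9 + \left(-4 + 216\right)} + \frac{1}{1654} \cdot \frac{1}{33723} = \frac{21023}{-9 + 212} + \frac{1}{1654} \cdot \frac{1}{33723} = \frac{21023}{203} + \frac{1}{55777842} = \frac{1172617572569}{11322901926}$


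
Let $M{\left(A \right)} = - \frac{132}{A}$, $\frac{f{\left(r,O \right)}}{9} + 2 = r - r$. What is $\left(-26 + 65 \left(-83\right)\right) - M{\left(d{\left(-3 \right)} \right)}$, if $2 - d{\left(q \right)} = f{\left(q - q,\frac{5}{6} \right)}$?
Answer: $- \frac{27072}{5} \approx -5414.4$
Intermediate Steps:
$f{\left(r,O \right)} = -18$ ($f{\left(r,O \right)} = -18 + 9 \left(r - r\right) = -18 + 9 \cdot 0 = -18 + 0 = -18$)
$d{\left(q \right)} = 20$ ($d{\left(q \right)} = 2 - -18 = 2 + 18 = 20$)
$\left(-26 + 65 \left(-83\right)\right) - M{\left(d{\left(-3 \right)} \right)} = \left(-26 + 65 \left(-83\right)\right) - - \frac{132}{20} = \left(-26 - 5395\right) - \left(-132\right) \frac{1}{20} = -5421 - - \frac{33}{5} = -5421 + \frac{33}{5} = - \frac{27072}{5}$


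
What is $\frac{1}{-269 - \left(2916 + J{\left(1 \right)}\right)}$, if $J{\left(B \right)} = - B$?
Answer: $- \frac{1}{3184} \approx -0.00031407$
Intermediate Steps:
$\frac{1}{-269 - \left(2916 + J{\left(1 \right)}\right)} = \frac{1}{-269 - \left(2916 - 1\right)} = \frac{1}{-269 - 2915} = \frac{1}{-3184} = - \frac{1}{3184}$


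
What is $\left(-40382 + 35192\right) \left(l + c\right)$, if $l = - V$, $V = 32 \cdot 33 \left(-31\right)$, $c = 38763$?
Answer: $-371079810$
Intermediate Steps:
$V = -32736$ ($V = 1056 \left(-31\right) = -32736$)
$l = 32736$ ($l = \left(-1\right) \left(-32736\right) = 32736$)
$\left(-40382 + 35192\right) \left(l + c\right) = \left(-40382 + 35192\right) \left(32736 + 38763\right) = \left(-5190\right) 71499 = -371079810$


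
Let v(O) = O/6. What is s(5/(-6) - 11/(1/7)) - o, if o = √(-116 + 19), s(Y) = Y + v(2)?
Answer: -155/2 - I*√97 ≈ -77.5 - 9.8489*I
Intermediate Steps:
v(O) = O/6
s(Y) = ⅓ + Y (s(Y) = Y + (⅙)*2 = Y + ⅓ = ⅓ + Y)
o = I*√97 (o = √(-97) = I*√97 ≈ 9.8489*I)
s(5/(-6) - 11/(1/7)) - o = (⅓ + (5/(-6) - 11/(1/7))) - I*√97 = (⅓ + (5*(-⅙) - 11/⅐)) - I*√97 = (⅓ + (-⅚ - 11*7)) - I*√97 = (⅓ + (-⅚ - 77)) - I*√97 = (⅓ - 467/6) - I*√97 = -155/2 - I*√97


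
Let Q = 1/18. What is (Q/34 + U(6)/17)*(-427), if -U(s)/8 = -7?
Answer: -861259/612 ≈ -1407.3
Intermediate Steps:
U(s) = 56 (U(s) = -8*(-7) = 56)
Q = 1/18 ≈ 0.055556
(Q/34 + U(6)/17)*(-427) = ((1/18)/34 + 56/17)*(-427) = ((1/18)*(1/34) + 56*(1/17))*(-427) = (1/612 + 56/17)*(-427) = (2017/612)*(-427) = -861259/612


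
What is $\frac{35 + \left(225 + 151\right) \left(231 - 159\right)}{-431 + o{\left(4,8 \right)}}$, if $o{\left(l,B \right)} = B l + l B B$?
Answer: $- \frac{27107}{143} \approx -189.56$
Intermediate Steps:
$o{\left(l,B \right)} = B l + l B^{2}$ ($o{\left(l,B \right)} = B l + B l B = B l + l B^{2}$)
$\frac{35 + \left(225 + 151\right) \left(231 - 159\right)}{-431 + o{\left(4,8 \right)}} = \frac{35 + \left(225 + 151\right) \left(231 - 159\right)}{-431 + 8 \cdot 4 \left(1 + 8\right)} = \frac{35 + 376 \cdot 72}{-431 + 8 \cdot 4 \cdot 9} = \frac{35 + 27072}{-431 + 288} = \frac{27107}{-143} = 27107 \left(- \frac{1}{143}\right) = - \frac{27107}{143}$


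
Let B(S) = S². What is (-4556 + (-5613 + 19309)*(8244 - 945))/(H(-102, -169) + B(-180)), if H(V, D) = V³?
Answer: -24990637/257202 ≈ -97.163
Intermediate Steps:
(-4556 + (-5613 + 19309)*(8244 - 945))/(H(-102, -169) + B(-180)) = (-4556 + (-5613 + 19309)*(8244 - 945))/((-102)³ + (-180)²) = (-4556 + 13696*7299)/(-1061208 + 32400) = (-4556 + 99967104)/(-1028808) = 99962548*(-1/1028808) = -24990637/257202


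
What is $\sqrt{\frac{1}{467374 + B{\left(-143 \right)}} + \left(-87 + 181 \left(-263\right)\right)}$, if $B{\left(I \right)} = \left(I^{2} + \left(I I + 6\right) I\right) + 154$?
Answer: $\frac{i \sqrt{17703117924689278}}{609272} \approx 218.38 i$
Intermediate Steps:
$B{\left(I \right)} = 154 + I^{2} + I \left(6 + I^{2}\right)$ ($B{\left(I \right)} = \left(I^{2} + \left(I^{2} + 6\right) I\right) + 154 = \left(I^{2} + \left(6 + I^{2}\right) I\right) + 154 = \left(I^{2} + I \left(6 + I^{2}\right)\right) + 154 = 154 + I^{2} + I \left(6 + I^{2}\right)$)
$\sqrt{\frac{1}{467374 + B{\left(-143 \right)}} + \left(-87 + 181 \left(-263\right)\right)} = \sqrt{\frac{1}{467374 + \left(154 + \left(-143\right)^{2} + \left(-143\right)^{3} + 6 \left(-143\right)\right)} + \left(-87 + 181 \left(-263\right)\right)} = \sqrt{\frac{1}{467374 + \left(154 + 20449 - 2924207 - 858\right)} - 47690} = \sqrt{\frac{1}{467374 - 2904462} - 47690} = \sqrt{\frac{1}{-2437088} - 47690} = \sqrt{- \frac{1}{2437088} - 47690} = \sqrt{- \frac{116224726721}{2437088}} = \frac{i \sqrt{17703117924689278}}{609272}$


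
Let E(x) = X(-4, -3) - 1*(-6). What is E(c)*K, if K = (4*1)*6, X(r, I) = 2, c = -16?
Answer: 192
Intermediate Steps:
E(x) = 8 (E(x) = 2 - 1*(-6) = 2 + 6 = 8)
K = 24 (K = 4*6 = 24)
E(c)*K = 8*24 = 192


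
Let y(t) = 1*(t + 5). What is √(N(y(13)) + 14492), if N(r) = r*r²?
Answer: 2*√5081 ≈ 142.56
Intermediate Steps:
y(t) = 5 + t (y(t) = 1*(5 + t) = 5 + t)
N(r) = r³
√(N(y(13)) + 14492) = √((5 + 13)³ + 14492) = √(18³ + 14492) = √(5832 + 14492) = √20324 = 2*√5081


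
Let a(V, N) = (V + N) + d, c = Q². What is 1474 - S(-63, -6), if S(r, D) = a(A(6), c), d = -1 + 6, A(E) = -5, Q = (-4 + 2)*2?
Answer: 1458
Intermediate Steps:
Q = -4 (Q = -2*2 = -4)
d = 5
c = 16 (c = (-4)² = 16)
a(V, N) = 5 + N + V (a(V, N) = (V + N) + 5 = (N + V) + 5 = 5 + N + V)
S(r, D) = 16 (S(r, D) = 5 + 16 - 5 = 16)
1474 - S(-63, -6) = 1474 - 1*16 = 1474 - 16 = 1458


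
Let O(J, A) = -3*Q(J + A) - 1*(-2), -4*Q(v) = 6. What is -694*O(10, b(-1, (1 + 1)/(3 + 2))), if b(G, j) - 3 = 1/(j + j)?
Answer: -4511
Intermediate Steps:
Q(v) = -3/2 (Q(v) = -1/4*6 = -3/2)
b(G, j) = 3 + 1/(2*j) (b(G, j) = 3 + 1/(j + j) = 3 + 1/(2*j))
O(J, A) = 13/2 (O(J, A) = -3*(-3/2) - 1*(-2) = 9/2 + 2 = 13/2)
-694*O(10, b(-1, (1 + 1)/(3 + 2))) = -694*13/2 = -4511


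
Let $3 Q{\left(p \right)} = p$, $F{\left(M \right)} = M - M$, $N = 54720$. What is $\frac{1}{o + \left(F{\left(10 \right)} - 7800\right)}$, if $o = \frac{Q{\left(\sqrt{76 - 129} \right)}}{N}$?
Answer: $- \frac{210198343680000}{1639547080704000053} - \frac{164160 i \sqrt{53}}{1639547080704000053} \approx -0.00012821 - 7.2892 \cdot 10^{-13} i$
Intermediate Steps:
$F{\left(M \right)} = 0$
$Q{\left(p \right)} = \frac{p}{3}$
$o = \frac{i \sqrt{53}}{164160}$ ($o = \frac{\frac{1}{3} \sqrt{76 - 129}}{54720} = \frac{\sqrt{-53}}{3} \cdot \frac{1}{54720} = \frac{i \sqrt{53}}{3} \cdot \frac{1}{54720} = \frac{i \sqrt{53}}{164160} \approx 4.4348 \cdot 10^{-5} i$)
$\frac{1}{o + \left(F{\left(10 \right)} - 7800\right)} = \frac{1}{\frac{i \sqrt{53}}{164160} + \left(0 - 7800\right)} = \frac{1}{\frac{i \sqrt{53}}{164160} - 7800} = \frac{1}{-7800 + \frac{i \sqrt{53}}{164160}}$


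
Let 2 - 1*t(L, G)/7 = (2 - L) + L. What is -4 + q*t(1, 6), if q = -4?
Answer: -4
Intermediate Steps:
t(L, G) = 0 (t(L, G) = 14 - 7*((2 - L) + L) = 14 - 7*2 = 14 - 14 = 0)
-4 + q*t(1, 6) = -4 - 4*0 = -4 + 0 = -4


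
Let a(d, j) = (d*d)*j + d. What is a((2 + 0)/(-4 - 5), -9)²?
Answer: 4/9 ≈ 0.44444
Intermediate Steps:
a(d, j) = d + j*d² (a(d, j) = d²*j + d = j*d² + d = d + j*d²)
a((2 + 0)/(-4 - 5), -9)² = (((2 + 0)/(-4 - 5))*(1 + ((2 + 0)/(-4 - 5))*(-9)))² = ((2/(-9))*(1 + (2/(-9))*(-9)))² = ((2*(-⅑))*(1 + (2*(-⅑))*(-9)))² = (-2*(1 - 2/9*(-9))/9)² = (-2*(1 + 2)/9)² = (-2/9*3)² = (-⅔)² = 4/9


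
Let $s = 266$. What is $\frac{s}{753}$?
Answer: $\frac{266}{753} \approx 0.35325$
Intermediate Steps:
$\frac{s}{753} = \frac{266}{753}$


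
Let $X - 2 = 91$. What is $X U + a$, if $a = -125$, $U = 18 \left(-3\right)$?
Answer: $-5147$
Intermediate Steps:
$X = 93$ ($X = 2 + 91 = 93$)
$U = -54$
$X U + a = 93 \left(-54\right) - 125 = -5022 - 125 = -5147$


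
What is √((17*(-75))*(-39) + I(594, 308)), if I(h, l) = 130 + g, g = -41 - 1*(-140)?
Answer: √49954 ≈ 223.50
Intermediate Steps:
g = 99 (g = -41 + 140 = 99)
I(h, l) = 229 (I(h, l) = 130 + 99 = 229)
√((17*(-75))*(-39) + I(594, 308)) = √((17*(-75))*(-39) + 229) = √(-1275*(-39) + 229) = √(49725 + 229) = √49954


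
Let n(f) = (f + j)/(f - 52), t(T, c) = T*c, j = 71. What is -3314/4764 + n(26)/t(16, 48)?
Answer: -5553005/7927296 ≈ -0.70049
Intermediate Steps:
n(f) = (71 + f)/(-52 + f) (n(f) = (f + 71)/(f - 52) = (71 + f)/(-52 + f))
-3314/4764 + n(26)/t(16, 48) = -3314/4764 + ((71 + 26)/(-52 + 26))/((16*48)) = -3314*1/4764 + (97/(-26))/768 = -1657/2382 - 1/26*97*(1/768) = -1657/2382 - 97/26*1/768 = -1657/2382 - 97/19968 = -5553005/7927296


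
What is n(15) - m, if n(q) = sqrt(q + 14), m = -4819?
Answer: 4819 + sqrt(29) ≈ 4824.4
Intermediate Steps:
n(q) = sqrt(14 + q)
n(15) - m = sqrt(14 + 15) - 1*(-4819) = sqrt(29) + 4819 = 4819 + sqrt(29)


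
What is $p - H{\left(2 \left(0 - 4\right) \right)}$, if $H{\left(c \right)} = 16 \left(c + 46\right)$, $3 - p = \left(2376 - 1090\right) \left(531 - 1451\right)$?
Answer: $1182515$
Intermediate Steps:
$p = 1183123$ ($p = 3 - \left(2376 - 1090\right) \left(531 - 1451\right) = 3 - 1286 \left(-920\right) = 3 - -1183120 = 3 + 1183120 = 1183123$)
$H{\left(c \right)} = 736 + 16 c$ ($H{\left(c \right)} = 16 \left(46 + c\right) = 736 + 16 c$)
$p - H{\left(2 \left(0 - 4\right) \right)} = 1183123 - \left(736 + 16 \cdot 2 \left(0 - 4\right)\right) = 1183123 - \left(736 + 16 \cdot 2 \left(-4\right)\right) = 1183123 - \left(736 + 16 \left(-8\right)\right) = 1183123 - \left(736 - 128\right) = 1183123 - 608 = 1182515$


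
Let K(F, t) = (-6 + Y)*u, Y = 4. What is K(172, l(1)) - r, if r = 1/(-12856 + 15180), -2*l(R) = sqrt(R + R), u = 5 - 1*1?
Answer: -18593/2324 ≈ -8.0004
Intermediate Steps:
u = 4 (u = 5 - 1 = 4)
l(R) = -sqrt(2)*sqrt(R)/2 (l(R) = -sqrt(R + R)/2 = -sqrt(2)*sqrt(R)/2)
K(F, t) = -8 (K(F, t) = (-6 + 4)*4 = -2*4 = -8)
r = 1/2324 ≈ 0.00043029
K(172, l(1)) - r = -8 - 1*1/2324 = -8 - 1/2324 = -18593/2324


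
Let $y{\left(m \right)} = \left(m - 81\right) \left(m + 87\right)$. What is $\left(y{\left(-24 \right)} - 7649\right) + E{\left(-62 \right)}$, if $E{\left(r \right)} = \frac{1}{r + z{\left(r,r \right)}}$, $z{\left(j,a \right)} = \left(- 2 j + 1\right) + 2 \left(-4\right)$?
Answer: $- \frac{784519}{55} \approx -14264.0$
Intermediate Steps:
$y{\left(m \right)} = \left(-81 + m\right) \left(87 + m\right)$
$z{\left(j,a \right)} = -7 - 2 j$ ($z{\left(j,a \right)} = \left(1 - 2 j\right) - 8 = -7 - 2 j$)
$E{\left(r \right)} = \frac{1}{-7 - r}$ ($E{\left(r \right)} = \frac{1}{r - \left(7 + 2 r\right)} = \frac{1}{-7 - r}$)
$\left(y{\left(-24 \right)} - 7649\right) + E{\left(-62 \right)} = \left(\left(-7047 + \left(-24\right)^{2} + 6 \left(-24\right)\right) - 7649\right) + \frac{1}{-7 - -62} = \left(\left(-7047 + 576 - 144\right) - 7649\right) + \frac{1}{-7 + 62} = \left(-6615 - 7649\right) + \frac{1}{55} = -14264 + \frac{1}{55} = - \frac{784519}{55}$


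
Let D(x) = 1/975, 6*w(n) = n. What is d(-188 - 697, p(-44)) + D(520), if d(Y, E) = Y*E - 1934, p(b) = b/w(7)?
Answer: 214599457/6825 ≈ 31443.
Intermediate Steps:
w(n) = n/6
D(x) = 1/975
p(b) = 6*b/7 (p(b) = b/(((1/6)*7)) = b/(7/6) = b*(6/7) = 6*b/7)
d(Y, E) = -1934 + E*Y (d(Y, E) = E*Y - 1934 = -1934 + E*Y)
d(-188 - 697, p(-44)) + D(520) = (-1934 + ((6/7)*(-44))*(-188 - 697)) + 1/975 = (-1934 - 264/7*(-885)) + 1/975 = (-1934 + 233640/7) + 1/975 = 220102/7 + 1/975 = 214599457/6825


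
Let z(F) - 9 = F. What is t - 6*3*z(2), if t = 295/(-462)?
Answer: -91771/462 ≈ -198.64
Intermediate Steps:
z(F) = 9 + F
t = -295/462 (t = 295*(-1/462) = -295/462 ≈ -0.63853)
t - 6*3*z(2) = -295/462 - 6*3*(9 + 2) = -295/462 - 18*11 = -295/462 - 1*198 = -295/462 - 198 = -91771/462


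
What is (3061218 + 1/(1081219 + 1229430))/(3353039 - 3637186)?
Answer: -7073400310483/656563981403 ≈ -10.773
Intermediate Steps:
(3061218 + 1/(1081219 + 1229430))/(3353039 - 3637186) = (3061218 + 1/2310649)/(-284147) = (3061218 + 1/2310649)*(-1/284147) = (7073400310483/2310649)*(-1/284147) = -7073400310483/656563981403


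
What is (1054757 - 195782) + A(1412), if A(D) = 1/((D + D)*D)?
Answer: 3425152504801/3987488 ≈ 8.5898e+5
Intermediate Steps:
A(D) = 1/(2*D**2) (A(D) = 1/(((2*D))*D) = (1/(2*D))/D = 1/(2*D**2))
(1054757 - 195782) + A(1412) = (1054757 - 195782) + (1/2)/1412**2 = 858975 + (1/2)*(1/1993744) = 858975 + 1/3987488 = 3425152504801/3987488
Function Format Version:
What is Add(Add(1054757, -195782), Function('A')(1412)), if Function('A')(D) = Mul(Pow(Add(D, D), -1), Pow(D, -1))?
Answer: Rational(3425152504801, 3987488) ≈ 8.5898e+5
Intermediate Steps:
Function('A')(D) = Mul(Rational(1, 2), Pow(D, -2)) (Function('A')(D) = Mul(Pow(Mul(2, D), -1), Pow(D, -1)) = Mul(Mul(Rational(1, 2), Pow(D, -1)), Pow(D, -1)) = Mul(Rational(1, 2), Pow(D, -2)))
Add(Add(1054757, -195782), Function('A')(1412)) = Add(Add(1054757, -195782), Mul(Rational(1, 2), Pow(1412, -2))) = Add(858975, Mul(Rational(1, 2), Rational(1, 1993744))) = Add(858975, Rational(1, 3987488)) = Rational(3425152504801, 3987488)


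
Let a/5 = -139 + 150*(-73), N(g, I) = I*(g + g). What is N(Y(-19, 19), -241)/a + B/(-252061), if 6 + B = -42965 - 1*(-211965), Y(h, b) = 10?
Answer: -1630987662/2795104429 ≈ -0.58352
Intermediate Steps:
N(g, I) = 2*I*g (N(g, I) = I*(2*g) = 2*I*g)
a = -55445 (a = 5*(-139 + 150*(-73)) = 5*(-139 - 10950) = 5*(-11089) = -55445)
B = 168994 (B = -6 + (-42965 - 1*(-211965)) = -6 + (-42965 + 211965) = -6 + 169000 = 168994)
N(Y(-19, 19), -241)/a + B/(-252061) = (2*(-241)*10)/(-55445) + 168994/(-252061) = -4820*(-1/55445) + 168994*(-1/252061) = 964/11089 - 168994/252061 = -1630987662/2795104429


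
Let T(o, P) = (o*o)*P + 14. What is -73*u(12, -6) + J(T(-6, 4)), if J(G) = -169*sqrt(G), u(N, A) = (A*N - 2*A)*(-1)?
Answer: -4380 - 169*sqrt(158) ≈ -6504.3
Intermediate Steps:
u(N, A) = 2*A - A*N (u(N, A) = (-2*A + A*N)*(-1) = 2*A - A*N)
T(o, P) = 14 + P*o**2 (T(o, P) = o**2*P + 14 = P*o**2 + 14 = 14 + P*o**2)
-73*u(12, -6) + J(T(-6, 4)) = -(-438)*(2 - 1*12) - 169*sqrt(14 + 4*(-6)**2) = -(-438)*(2 - 12) - 169*sqrt(14 + 4*36) = -(-438)*(-10) - 169*sqrt(14 + 144) = -73*60 - 169*sqrt(158) = -4380 - 169*sqrt(158)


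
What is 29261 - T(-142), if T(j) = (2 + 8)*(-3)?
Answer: 29291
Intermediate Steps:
T(j) = -30 (T(j) = 10*(-3) = -30)
29261 - T(-142) = 29261 - 1*(-30) = 29261 + 30 = 29291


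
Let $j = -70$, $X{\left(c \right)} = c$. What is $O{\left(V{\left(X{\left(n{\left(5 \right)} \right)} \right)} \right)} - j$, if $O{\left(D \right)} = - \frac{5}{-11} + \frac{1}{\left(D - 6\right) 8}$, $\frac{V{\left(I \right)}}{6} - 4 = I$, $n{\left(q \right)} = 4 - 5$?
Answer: $\frac{74411}{1056} \approx 70.465$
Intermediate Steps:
$n{\left(q \right)} = -1$
$V{\left(I \right)} = 24 + 6 I$
$O{\left(D \right)} = \frac{5}{11} + \frac{1}{8 \left(-6 + D\right)}$ ($O{\left(D \right)} = \left(-5\right) \left(- \frac{1}{11}\right) + \frac{1}{-6 + D} \frac{1}{8} = \frac{5}{11} + \frac{1}{8 \left(-6 + D\right)}$)
$O{\left(V{\left(X{\left(n{\left(5 \right)} \right)} \right)} \right)} - j = \frac{-229 + 40 \left(24 + 6 \left(-1\right)\right)}{88 \left(-6 + \left(24 + 6 \left(-1\right)\right)\right)} - -70 = \frac{-229 + 40 \left(24 - 6\right)}{88 \left(-6 + \left(24 - 6\right)\right)} + 70 = \frac{-229 + 40 \cdot 18}{88 \left(-6 + 18\right)} + 70 = \frac{-229 + 720}{88 \cdot 12} + 70 = \frac{1}{88} \cdot \frac{1}{12} \cdot 491 + 70 = \frac{491}{1056} + 70 = \frac{74411}{1056}$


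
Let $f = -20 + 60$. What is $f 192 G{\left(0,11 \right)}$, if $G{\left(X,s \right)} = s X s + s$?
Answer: $84480$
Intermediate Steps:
$f = 40$
$G{\left(X,s \right)} = s + X s^{2}$ ($G{\left(X,s \right)} = X s s + s = X s^{2} + s = s + X s^{2}$)
$f 192 G{\left(0,11 \right)} = 40 \cdot 192 \cdot 11 \left(1 + 0 \cdot 11\right) = 7680 \cdot 11 \left(1 + 0\right) = 7680 \cdot 11 \cdot 1 = 7680 \cdot 11 = 84480$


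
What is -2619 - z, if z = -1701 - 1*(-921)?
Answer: -1839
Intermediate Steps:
z = -780 (z = -1701 + 921 = -780)
-2619 - z = -2619 - 1*(-780) = -2619 + 780 = -1839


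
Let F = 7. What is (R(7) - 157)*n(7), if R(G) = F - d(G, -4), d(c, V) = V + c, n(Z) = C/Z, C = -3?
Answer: 459/7 ≈ 65.571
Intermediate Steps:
n(Z) = -3/Z
R(G) = 11 - G (R(G) = 7 - (-4 + G) = 7 + (4 - G) = 11 - G)
(R(7) - 157)*n(7) = ((11 - 1*7) - 157)*(-3/7) = ((11 - 7) - 157)*(-3*⅐) = (4 - 157)*(-3/7) = -153*(-3/7) = 459/7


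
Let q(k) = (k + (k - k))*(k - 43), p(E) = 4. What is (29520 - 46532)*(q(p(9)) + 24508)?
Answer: -414276224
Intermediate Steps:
q(k) = k*(-43 + k) (q(k) = (k + 0)*(-43 + k) = k*(-43 + k))
(29520 - 46532)*(q(p(9)) + 24508) = (29520 - 46532)*(4*(-43 + 4) + 24508) = -17012*(4*(-39) + 24508) = -17012*(-156 + 24508) = -17012*24352 = -414276224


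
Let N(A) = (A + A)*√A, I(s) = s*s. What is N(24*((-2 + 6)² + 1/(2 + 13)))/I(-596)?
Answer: 482*√2410/555025 ≈ 0.042633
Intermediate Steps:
I(s) = s²
N(A) = 2*A^(3/2) (N(A) = (2*A)*√A = 2*A^(3/2))
N(24*((-2 + 6)² + 1/(2 + 13)))/I(-596) = (2*(24*((-2 + 6)² + 1/(2 + 13)))^(3/2))/((-596)²) = (2*(24*(4² + 1/15))^(3/2))/355216 = (2*(24*(16 + 1/15))^(3/2))*(1/355216) = (2*(24*(241/15))^(3/2))*(1/355216) = (2*(1928/5)^(3/2))*(1/355216) = (2*(3856*√2410/25))*(1/355216) = (7712*√2410/25)*(1/355216) = 482*√2410/555025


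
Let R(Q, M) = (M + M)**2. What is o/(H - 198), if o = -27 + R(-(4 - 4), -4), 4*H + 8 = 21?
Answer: -148/779 ≈ -0.18999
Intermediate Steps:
H = 13/4 (H = -2 + (1/4)*21 = -2 + 21/4 = 13/4 ≈ 3.2500)
R(Q, M) = 4*M**2 (R(Q, M) = (2*M)**2 = 4*M**2)
o = 37 (o = -27 + 4*(-4)**2 = -27 + 4*16 = -27 + 64 = 37)
o/(H - 198) = 37/(13/4 - 198) = 37/(-779/4) = -4/779*37 = -148/779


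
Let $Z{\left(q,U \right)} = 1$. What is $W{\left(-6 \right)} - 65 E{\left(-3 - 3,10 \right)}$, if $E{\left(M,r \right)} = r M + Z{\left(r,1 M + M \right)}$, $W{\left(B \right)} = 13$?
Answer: $3848$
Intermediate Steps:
$E{\left(M,r \right)} = 1 + M r$ ($E{\left(M,r \right)} = r M + 1 = M r + 1 = 1 + M r$)
$W{\left(-6 \right)} - 65 E{\left(-3 - 3,10 \right)} = 13 - 65 \left(1 + \left(-3 - 3\right) 10\right) = 13 - 65 \left(1 - 60\right) = 13 - -3835 = 13 + 3835 = 3848$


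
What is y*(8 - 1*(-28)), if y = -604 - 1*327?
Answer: -33516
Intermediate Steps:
y = -931 (y = -604 - 327 = -931)
y*(8 - 1*(-28)) = -931*(8 - 1*(-28)) = -931*(8 + 28) = -931*36 = -33516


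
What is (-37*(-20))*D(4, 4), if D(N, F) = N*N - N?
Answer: 8880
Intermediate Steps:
D(N, F) = N² - N
(-37*(-20))*D(4, 4) = (-37*(-20))*(4*(-1 + 4)) = 740*(4*3) = 740*12 = 8880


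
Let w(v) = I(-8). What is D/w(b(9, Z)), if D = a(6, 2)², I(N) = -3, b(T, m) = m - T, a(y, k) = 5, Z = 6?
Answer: -25/3 ≈ -8.3333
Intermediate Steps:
w(v) = -3
D = 25 (D = 5² = 25)
D/w(b(9, Z)) = 25/(-3) = 25*(-⅓) = -25/3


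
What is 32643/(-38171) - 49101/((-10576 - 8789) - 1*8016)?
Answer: 326812096/348386717 ≈ 0.93807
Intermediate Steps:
32643/(-38171) - 49101/((-10576 - 8789) - 1*8016) = 32643*(-1/38171) - 49101/(-19365 - 8016) = -32643/38171 - 49101/(-27381) = -32643/38171 - 49101*(-1/27381) = -32643/38171 + 16367/9127 = 326812096/348386717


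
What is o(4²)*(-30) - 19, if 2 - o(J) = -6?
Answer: -259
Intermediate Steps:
o(J) = 8 (o(J) = 2 - 1*(-6) = 2 + 6 = 8)
o(4²)*(-30) - 19 = 8*(-30) - 19 = -240 - 19 = -259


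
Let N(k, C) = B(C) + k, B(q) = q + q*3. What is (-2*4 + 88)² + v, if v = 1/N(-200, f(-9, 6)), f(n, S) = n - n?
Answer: 1279999/200 ≈ 6400.0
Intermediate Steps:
f(n, S) = 0
B(q) = 4*q (B(q) = q + 3*q = 4*q)
N(k, C) = k + 4*C (N(k, C) = 4*C + k = k + 4*C)
v = -1/200 (v = 1/(-200 + 4*0) = 1/(-200 + 0) = 1/(-200) = -1/200 ≈ -0.0050000)
(-2*4 + 88)² + v = (-2*4 + 88)² - 1/200 = (-8 + 88)² - 1/200 = 80² - 1/200 = 6400 - 1/200 = 1279999/200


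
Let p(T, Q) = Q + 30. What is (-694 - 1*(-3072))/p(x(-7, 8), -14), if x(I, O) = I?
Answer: 1189/8 ≈ 148.63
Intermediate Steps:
p(T, Q) = 30 + Q
(-694 - 1*(-3072))/p(x(-7, 8), -14) = (-694 - 1*(-3072))/(30 - 14) = (-694 + 3072)/16 = 2378*(1/16) = 1189/8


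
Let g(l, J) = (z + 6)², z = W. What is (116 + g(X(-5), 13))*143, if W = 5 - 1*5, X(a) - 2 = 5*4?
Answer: 21736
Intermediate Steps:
X(a) = 22 (X(a) = 2 + 5*4 = 2 + 20 = 22)
W = 0 (W = 5 - 5 = 0)
z = 0
g(l, J) = 36 (g(l, J) = (0 + 6)² = 6² = 36)
(116 + g(X(-5), 13))*143 = (116 + 36)*143 = 152*143 = 21736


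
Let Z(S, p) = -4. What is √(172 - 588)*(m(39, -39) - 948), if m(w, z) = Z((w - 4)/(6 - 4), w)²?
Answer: -3728*I*√26 ≈ -19009.0*I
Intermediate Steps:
m(w, z) = 16 (m(w, z) = (-4)² = 16)
√(172 - 588)*(m(39, -39) - 948) = √(172 - 588)*(16 - 948) = √(-416)*(-932) = (4*I*√26)*(-932) = -3728*I*√26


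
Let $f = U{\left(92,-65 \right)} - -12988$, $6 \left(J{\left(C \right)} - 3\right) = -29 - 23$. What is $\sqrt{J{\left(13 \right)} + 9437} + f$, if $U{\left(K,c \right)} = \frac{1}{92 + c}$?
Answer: $\frac{350677}{27} + \frac{\sqrt{84882}}{3} \approx 13085.0$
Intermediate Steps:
$J{\left(C \right)} = - \frac{17}{3}$ ($J{\left(C \right)} = 3 + \frac{-29 - 23}{6} = 3 + \frac{1}{6} \left(-52\right) = 3 - \frac{26}{3} = - \frac{17}{3}$)
$f = \frac{350677}{27}$ ($f = \frac{1}{92 - 65} - -12988 = \frac{1}{27} + 12988 = \frac{350677}{27} \approx 12988.0$)
$\sqrt{J{\left(13 \right)} + 9437} + f = \sqrt{- \frac{17}{3} + 9437} + \frac{350677}{27} = \sqrt{\frac{28294}{3}} + \frac{350677}{27} = \frac{\sqrt{84882}}{3} + \frac{350677}{27} = \frac{350677}{27} + \frac{\sqrt{84882}}{3}$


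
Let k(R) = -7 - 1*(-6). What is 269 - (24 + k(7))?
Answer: 246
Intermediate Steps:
k(R) = -1 (k(R) = -7 + 6 = -1)
269 - (24 + k(7)) = 269 - (24 - 1) = 269 - 1*23 = 269 - 23 = 246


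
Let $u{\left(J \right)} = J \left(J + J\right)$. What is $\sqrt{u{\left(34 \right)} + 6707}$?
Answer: $\sqrt{9019} \approx 94.968$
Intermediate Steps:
$u{\left(J \right)} = 2 J^{2}$ ($u{\left(J \right)} = J 2 J = 2 J^{2}$)
$\sqrt{u{\left(34 \right)} + 6707} = \sqrt{2 \cdot 34^{2} + 6707} = \sqrt{2 \cdot 1156 + 6707} = \sqrt{2312 + 6707} = \sqrt{9019}$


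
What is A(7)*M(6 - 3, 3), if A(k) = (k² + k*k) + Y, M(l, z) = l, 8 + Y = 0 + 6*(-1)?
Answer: 252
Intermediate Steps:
Y = -14 (Y = -8 + (0 + 6*(-1)) = -8 + (0 - 6) = -8 - 6 = -14)
A(k) = -14 + 2*k² (A(k) = (k² + k*k) - 14 = (k² + k²) - 14 = 2*k² - 14 = -14 + 2*k²)
A(7)*M(6 - 3, 3) = (-14 + 2*7²)*(6 - 3) = (-14 + 2*49)*3 = (-14 + 98)*3 = 84*3 = 252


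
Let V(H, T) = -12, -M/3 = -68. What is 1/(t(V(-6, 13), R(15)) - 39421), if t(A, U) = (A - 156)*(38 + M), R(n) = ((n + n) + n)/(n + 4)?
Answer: -1/80077 ≈ -1.2488e-5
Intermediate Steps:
M = 204 (M = -3*(-68) = 204)
R(n) = 3*n/(4 + n) (R(n) = (2*n + n)/(4 + n) = (3*n)/(4 + n) = 3*n/(4 + n))
t(A, U) = -37752 + 242*A (t(A, U) = (A - 156)*(38 + 204) = (-156 + A)*242 = -37752 + 242*A)
1/(t(V(-6, 13), R(15)) - 39421) = 1/((-37752 + 242*(-12)) - 39421) = 1/((-37752 - 2904) - 39421) = 1/(-40656 - 39421) = 1/(-80077) = -1/80077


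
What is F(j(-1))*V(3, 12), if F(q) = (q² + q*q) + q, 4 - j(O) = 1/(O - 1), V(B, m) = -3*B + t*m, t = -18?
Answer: -10125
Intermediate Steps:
V(B, m) = -18*m - 3*B (V(B, m) = -3*B - 18*m = -18*m - 3*B)
j(O) = 4 - 1/(-1 + O) (j(O) = 4 - 1/(O - 1) = 4 - 1/(-1 + O))
F(q) = q + 2*q² (F(q) = (q² + q²) + q = 2*q² + q = q + 2*q²)
F(j(-1))*V(3, 12) = (((-5 + 4*(-1))/(-1 - 1))*(1 + 2*((-5 + 4*(-1))/(-1 - 1))))*(-18*12 - 3*3) = (((-5 - 4)/(-2))*(1 + 2*((-5 - 4)/(-2))))*(-216 - 9) = ((-½*(-9))*(1 + 2*(-½*(-9))))*(-225) = (9*(1 + 2*(9/2))/2)*(-225) = (9*(1 + 9)/2)*(-225) = ((9/2)*10)*(-225) = 45*(-225) = -10125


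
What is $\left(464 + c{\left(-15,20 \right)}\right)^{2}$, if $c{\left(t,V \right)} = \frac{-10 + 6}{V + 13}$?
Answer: $\frac{234334864}{1089} \approx 2.1518 \cdot 10^{5}$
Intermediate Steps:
$c{\left(t,V \right)} = - \frac{4}{13 + V}$
$\left(464 + c{\left(-15,20 \right)}\right)^{2} = \left(464 - \frac{4}{13 + 20}\right)^{2} = \left(464 - \frac{4}{33}\right)^{2} = \left(\frac{15308}{33}\right)^{2} = \frac{234334864}{1089}$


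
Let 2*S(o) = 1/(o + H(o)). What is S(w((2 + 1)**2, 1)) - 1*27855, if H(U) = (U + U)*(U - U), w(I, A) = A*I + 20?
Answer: -1615589/58 ≈ -27855.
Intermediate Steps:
w(I, A) = 20 + A*I
H(U) = 0 (H(U) = (2*U)*0 = 0)
S(o) = 1/(2*o) (S(o) = 1/(2*(o + 0)) = 1/(2*o))
S(w((2 + 1)**2, 1)) - 1*27855 = 1/(2*(20 + 1*(2 + 1)**2)) - 1*27855 = 1/(2*(20 + 1*3**2)) - 27855 = 1/(2*(20 + 1*9)) - 27855 = 1/(2*(20 + 9)) - 27855 = (1/2)/29 - 27855 = (1/2)*(1/29) - 27855 = 1/58 - 27855 = -1615589/58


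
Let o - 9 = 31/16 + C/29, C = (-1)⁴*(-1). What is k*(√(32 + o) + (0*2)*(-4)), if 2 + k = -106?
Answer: -27*√577303/29 ≈ -707.40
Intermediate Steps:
k = -108 (k = -2 - 106 = -108)
C = -1 (C = 1*(-1) = -1)
o = 5059/464 (o = 9 + (31/16 - 1/29) = 9 + 883/464 = 5059/464 ≈ 10.903)
k*(√(32 + o) + (0*2)*(-4)) = -108*(√(32 + 5059/464) + (0*2)*(-4)) = -108*(√(19907/464) + 0*(-4)) = -108*(√577303/116 + 0) = -27*√577303/29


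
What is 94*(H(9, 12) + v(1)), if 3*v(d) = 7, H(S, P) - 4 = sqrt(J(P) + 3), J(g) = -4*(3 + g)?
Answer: 1786/3 + 94*I*sqrt(57) ≈ 595.33 + 709.68*I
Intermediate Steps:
J(g) = -12 - 4*g
H(S, P) = 4 + sqrt(-9 - 4*P) (H(S, P) = 4 + sqrt((-12 - 4*P) + 3) = 4 + sqrt(-9 - 4*P))
v(d) = 7/3 (v(d) = (1/3)*7 = 7/3)
94*(H(9, 12) + v(1)) = 94*((4 + sqrt(-9 - 4*12)) + 7/3) = 94*((4 + sqrt(-9 - 48)) + 7/3) = 94*((4 + sqrt(-57)) + 7/3) = 94*((4 + I*sqrt(57)) + 7/3) = 94*(19/3 + I*sqrt(57)) = 1786/3 + 94*I*sqrt(57)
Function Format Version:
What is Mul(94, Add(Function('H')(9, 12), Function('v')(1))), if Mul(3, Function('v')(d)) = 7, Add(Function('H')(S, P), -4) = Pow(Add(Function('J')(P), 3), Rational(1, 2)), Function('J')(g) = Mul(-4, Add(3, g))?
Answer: Add(Rational(1786, 3), Mul(94, I, Pow(57, Rational(1, 2)))) ≈ Add(595.33, Mul(709.68, I))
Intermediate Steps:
Function('J')(g) = Add(-12, Mul(-4, g))
Function('H')(S, P) = Add(4, Pow(Add(-9, Mul(-4, P)), Rational(1, 2))) (Function('H')(S, P) = Add(4, Pow(Add(Add(-12, Mul(-4, P)), 3), Rational(1, 2))) = Add(4, Pow(Add(-9, Mul(-4, P)), Rational(1, 2))))
Function('v')(d) = Rational(7, 3) (Function('v')(d) = Mul(Rational(1, 3), 7) = Rational(7, 3))
Mul(94, Add(Function('H')(9, 12), Function('v')(1))) = Mul(94, Add(Add(4, Pow(Add(-9, Mul(-4, 12)), Rational(1, 2))), Rational(7, 3))) = Mul(94, Add(Add(4, Pow(Add(-9, -48), Rational(1, 2))), Rational(7, 3))) = Mul(94, Add(Add(4, Pow(-57, Rational(1, 2))), Rational(7, 3))) = Mul(94, Add(Add(4, Mul(I, Pow(57, Rational(1, 2)))), Rational(7, 3))) = Mul(94, Add(Rational(19, 3), Mul(I, Pow(57, Rational(1, 2))))) = Add(Rational(1786, 3), Mul(94, I, Pow(57, Rational(1, 2))))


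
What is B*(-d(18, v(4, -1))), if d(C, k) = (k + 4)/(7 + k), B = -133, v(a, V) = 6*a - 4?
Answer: 1064/9 ≈ 118.22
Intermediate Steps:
v(a, V) = -4 + 6*a
d(C, k) = (4 + k)/(7 + k)
B*(-d(18, v(4, -1))) = -(-133)*(4 + (-4 + 6*4))/(7 + (-4 + 6*4)) = -(-133)*(4 + (-4 + 24))/(7 + (-4 + 24)) = -(-133)*(4 + 20)/(7 + 20) = -(-133)*24/27 = -(-133)*(1/27)*24 = -(-133)*8/9 = -133*(-8/9) = 1064/9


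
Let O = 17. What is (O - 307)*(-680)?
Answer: 197200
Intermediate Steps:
(O - 307)*(-680) = (17 - 307)*(-680) = -290*(-680) = 197200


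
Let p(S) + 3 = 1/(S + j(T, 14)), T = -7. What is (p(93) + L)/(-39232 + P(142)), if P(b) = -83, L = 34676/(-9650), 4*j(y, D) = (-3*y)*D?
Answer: 10584079/63168393375 ≈ 0.00016755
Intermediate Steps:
j(y, D) = -3*D*y/4 (j(y, D) = ((-3*y)*D)/4 = (-3*D*y)/4 = -3*D*y/4)
L = -17338/4825 (L = 34676*(-1/9650) = -17338/4825 ≈ -3.5934)
p(S) = -3 + 1/(147/2 + S) (p(S) = -3 + 1/(S - ¾*14*(-7)) = -3 + 1/(S + 147/2) = -3 + 1/(147/2 + S))
(p(93) + L)/(-39232 + P(142)) = ((-439 - 6*93)/(147 + 2*93) - 17338/4825)/(-39232 - 83) = ((-439 - 558)/(147 + 186) - 17338/4825)/(-39315) = (-997/333 - 17338/4825)*(-1/39315) = -10584079/1606725*(-1/39315) = 10584079/63168393375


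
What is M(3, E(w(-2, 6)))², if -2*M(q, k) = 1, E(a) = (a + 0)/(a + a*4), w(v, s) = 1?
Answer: ¼ ≈ 0.25000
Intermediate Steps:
E(a) = ⅕ (E(a) = a/(a + 4*a) = a/((5*a)) = a*(1/(5*a)) = ⅕)
M(q, k) = -½ (M(q, k) = -½*1 = -½)
M(3, E(w(-2, 6)))² = (-½)² = ¼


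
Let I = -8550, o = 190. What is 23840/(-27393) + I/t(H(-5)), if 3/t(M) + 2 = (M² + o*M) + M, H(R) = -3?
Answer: 44187624460/27393 ≈ 1.6131e+6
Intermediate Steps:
t(M) = 3/(-2 + M² + 191*M) (t(M) = 3/(-2 + ((M² + 190*M) + M)) = 3/(-2 + (M² + 191*M)) = 3/(-2 + M² + 191*M))
23840/(-27393) + I/t(H(-5)) = 23840/(-27393) - 8550/(3/(-2 + (-3)² + 191*(-3))) = 23840*(-1/27393) - 8550/(3/(-2 + 9 - 573)) = -23840/27393 - 8550/(3/(-566)) = -23840/27393 - 8550/(3*(-1/566)) = -23840/27393 - 8550/(-3/566) = -23840/27393 - 8550*(-566/3) = -23840/27393 + 1613100 = 44187624460/27393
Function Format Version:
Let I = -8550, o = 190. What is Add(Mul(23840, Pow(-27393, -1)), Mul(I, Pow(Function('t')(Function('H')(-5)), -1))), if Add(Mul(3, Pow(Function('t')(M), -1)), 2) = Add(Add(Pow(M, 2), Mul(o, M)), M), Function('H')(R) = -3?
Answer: Rational(44187624460, 27393) ≈ 1.6131e+6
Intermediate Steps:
Function('t')(M) = Mul(3, Pow(Add(-2, Pow(M, 2), Mul(191, M)), -1)) (Function('t')(M) = Mul(3, Pow(Add(-2, Add(Add(Pow(M, 2), Mul(190, M)), M)), -1)) = Mul(3, Pow(Add(-2, Add(Pow(M, 2), Mul(191, M))), -1)) = Mul(3, Pow(Add(-2, Pow(M, 2), Mul(191, M)), -1)))
Add(Mul(23840, Pow(-27393, -1)), Mul(I, Pow(Function('t')(Function('H')(-5)), -1))) = Add(Mul(23840, Pow(-27393, -1)), Mul(-8550, Pow(Mul(3, Pow(Add(-2, Pow(-3, 2), Mul(191, -3)), -1)), -1))) = Add(Mul(23840, Rational(-1, 27393)), Mul(-8550, Pow(Mul(3, Pow(Add(-2, 9, -573), -1)), -1))) = Add(Rational(-23840, 27393), Mul(-8550, Pow(Mul(3, Pow(-566, -1)), -1))) = Add(Rational(-23840, 27393), Mul(-8550, Pow(Mul(3, Rational(-1, 566)), -1))) = Add(Rational(-23840, 27393), Mul(-8550, Pow(Rational(-3, 566), -1))) = Add(Rational(-23840, 27393), Mul(-8550, Rational(-566, 3))) = Add(Rational(-23840, 27393), 1613100) = Rational(44187624460, 27393)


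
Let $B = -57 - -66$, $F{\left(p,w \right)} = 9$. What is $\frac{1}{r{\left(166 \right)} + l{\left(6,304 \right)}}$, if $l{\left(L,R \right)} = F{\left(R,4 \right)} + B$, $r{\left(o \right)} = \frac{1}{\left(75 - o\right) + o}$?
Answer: $\frac{75}{1351} \approx 0.055514$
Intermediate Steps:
$B = 9$ ($B = -57 + 66 = 9$)
$r{\left(o \right)} = \frac{1}{75}$
$l{\left(L,R \right)} = 18$ ($l{\left(L,R \right)} = 9 + 9 = 18$)
$\frac{1}{r{\left(166 \right)} + l{\left(6,304 \right)}} = \frac{1}{\frac{1}{75} + 18} = \frac{1}{\frac{1351}{75}} = \frac{75}{1351}$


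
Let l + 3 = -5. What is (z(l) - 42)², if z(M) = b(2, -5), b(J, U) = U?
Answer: 2209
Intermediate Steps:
l = -8 (l = -3 - 5 = -8)
z(M) = -5
(z(l) - 42)² = (-5 - 42)² = (-47)² = 2209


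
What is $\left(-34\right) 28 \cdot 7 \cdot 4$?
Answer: $-26656$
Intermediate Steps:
$\left(-34\right) 28 \cdot 7 \cdot 4 = \left(-952\right) 28 = -26656$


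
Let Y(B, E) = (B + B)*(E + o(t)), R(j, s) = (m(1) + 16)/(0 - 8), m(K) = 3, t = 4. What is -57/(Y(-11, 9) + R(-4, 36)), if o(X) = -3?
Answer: 456/1075 ≈ 0.42419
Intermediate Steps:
R(j, s) = -19/8 (R(j, s) = (3 + 16)/(0 - 8) = 19/(-8) = 19*(-1/8) = -19/8)
Y(B, E) = 2*B*(-3 + E) (Y(B, E) = (B + B)*(E - 3) = (2*B)*(-3 + E) = 2*B*(-3 + E))
-57/(Y(-11, 9) + R(-4, 36)) = -57/(2*(-11)*(-3 + 9) - 19/8) = -57/(2*(-11)*6 - 19/8) = -57/(-132 - 19/8) = -57/(-1075/8) = -8/1075*(-57) = 456/1075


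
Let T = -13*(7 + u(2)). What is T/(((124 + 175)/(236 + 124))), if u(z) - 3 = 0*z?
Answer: -3600/23 ≈ -156.52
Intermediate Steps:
u(z) = 3 (u(z) = 3 + 0*z = 3 + 0 = 3)
T = -130 (T = -13*(7 + 3) = -13*10 = -130)
T/(((124 + 175)/(236 + 124))) = -130*(236 + 124)/(124 + 175) = -130/(299/360) = -130/(299*(1/360)) = -130/299/360 = -130*360/299 = -3600/23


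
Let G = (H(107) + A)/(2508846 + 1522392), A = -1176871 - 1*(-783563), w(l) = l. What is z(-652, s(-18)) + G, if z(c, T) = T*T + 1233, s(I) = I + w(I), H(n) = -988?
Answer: 1699101101/671873 ≈ 2528.9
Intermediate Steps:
A = -393308 (A = -1176871 + 783563 = -393308)
s(I) = 2*I (s(I) = I + I = 2*I)
z(c, T) = 1233 + T**2 (z(c, T) = T**2 + 1233 = 1233 + T**2)
G = -65716/671873 (G = (-988 - 393308)/(2508846 + 1522392) = -394296/4031238 = -394296*1/4031238 = -65716/671873 ≈ -0.097810)
z(-652, s(-18)) + G = (1233 + (2*(-18))**2) - 65716/671873 = (1233 + (-36)**2) - 65716/671873 = (1233 + 1296) - 65716/671873 = 2529 - 65716/671873 = 1699101101/671873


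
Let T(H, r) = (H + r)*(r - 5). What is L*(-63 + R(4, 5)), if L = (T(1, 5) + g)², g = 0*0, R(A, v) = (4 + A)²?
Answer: 0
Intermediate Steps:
T(H, r) = (-5 + r)*(H + r) (T(H, r) = (H + r)*(-5 + r) = (-5 + r)*(H + r))
g = 0
L = 0 (L = ((5² - 5*1 - 5*5 + 1*5) + 0)² = ((25 - 5 - 25 + 5) + 0)² = (0 + 0)² = 0² = 0)
L*(-63 + R(4, 5)) = 0*(-63 + (4 + 4)²) = 0*(-63 + 8²) = 0*(-63 + 64) = 0*1 = 0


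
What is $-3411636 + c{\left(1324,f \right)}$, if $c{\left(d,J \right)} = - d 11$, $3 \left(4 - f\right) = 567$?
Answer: $-3426200$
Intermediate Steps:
$f = -185$ ($f = 4 - 189 = -185$)
$c{\left(d,J \right)} = - 11 d$
$-3411636 + c{\left(1324,f \right)} = -3411636 - 14564 = -3426200$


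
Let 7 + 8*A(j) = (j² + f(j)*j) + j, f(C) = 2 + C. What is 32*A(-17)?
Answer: 2080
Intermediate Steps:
A(j) = -7/8 + j/8 + j²/8 + j*(2 + j)/8 (A(j) = -7/8 + ((j² + (2 + j)*j) + j)/8 = -7/8 + ((j² + j*(2 + j)) + j)/8 = -7/8 + (j + j² + j*(2 + j))/8 = -7/8 + (j/8 + j²/8 + j*(2 + j)/8) = -7/8 + j/8 + j²/8 + j*(2 + j)/8)
32*A(-17) = 32*(-7/8 + (¼)*(-17)² + (3/8)*(-17)) = 32*(-7/8 + (¼)*289 - 51/8) = 32*(-7/8 + 289/4 - 51/8) = 32*65 = 2080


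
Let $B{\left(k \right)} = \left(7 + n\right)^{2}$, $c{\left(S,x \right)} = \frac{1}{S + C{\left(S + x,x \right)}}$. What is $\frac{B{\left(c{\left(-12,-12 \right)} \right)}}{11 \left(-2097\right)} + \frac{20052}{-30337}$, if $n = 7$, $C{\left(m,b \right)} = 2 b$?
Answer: $- \frac{468485536}{699783579} \approx -0.66947$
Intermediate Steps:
$c{\left(S,x \right)} = \frac{1}{S + 2 x}$
$B{\left(k \right)} = 196$ ($B{\left(k \right)} = \left(7 + 7\right)^{2} = 14^{2} = 196$)
$\frac{B{\left(c{\left(-12,-12 \right)} \right)}}{11 \left(-2097\right)} + \frac{20052}{-30337} = \frac{196}{11 \left(-2097\right)} + \frac{20052}{-30337} = \frac{196}{-23067} + 20052 \left(- \frac{1}{30337}\right) = 196 \left(- \frac{1}{23067}\right) - \frac{20052}{30337} = - \frac{196}{23067} - \frac{20052}{30337} = - \frac{468485536}{699783579}$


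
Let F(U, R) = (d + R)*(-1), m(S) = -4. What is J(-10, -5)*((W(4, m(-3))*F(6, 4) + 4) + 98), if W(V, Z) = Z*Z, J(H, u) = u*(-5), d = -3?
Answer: 2150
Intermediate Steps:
J(H, u) = -5*u
F(U, R) = 3 - R (F(U, R) = (-3 + R)*(-1) = 3 - R)
W(V, Z) = Z²
J(-10, -5)*((W(4, m(-3))*F(6, 4) + 4) + 98) = (-5*(-5))*(((-4)²*(3 - 1*4) + 4) + 98) = 25*((16*(3 - 4) + 4) + 98) = 25*((16*(-1) + 4) + 98) = 25*((-16 + 4) + 98) = 25*(-12 + 98) = 25*86 = 2150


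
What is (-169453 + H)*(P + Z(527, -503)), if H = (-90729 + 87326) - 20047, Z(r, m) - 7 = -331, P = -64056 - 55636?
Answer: 23151446448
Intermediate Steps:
P = -119692
Z(r, m) = -324 (Z(r, m) = 7 - 331 = -324)
H = -23450 (H = -3403 - 20047 = -23450)
(-169453 + H)*(P + Z(527, -503)) = (-169453 - 23450)*(-119692 - 324) = -192903*(-120016) = 23151446448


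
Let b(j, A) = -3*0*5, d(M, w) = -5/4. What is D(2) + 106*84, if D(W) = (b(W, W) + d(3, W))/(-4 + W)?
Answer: 71237/8 ≈ 8904.6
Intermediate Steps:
d(M, w) = -5/4 (d(M, w) = -5*1/4 = -5/4)
b(j, A) = 0 (b(j, A) = 0*5 = 0)
D(W) = -5/(4*(-4 + W)) (D(W) = (0 - 5/4)/(-4 + W) = -5/(4*(-4 + W)))
D(2) + 106*84 = -5/(-16 + 4*2) + 106*84 = -5/(-16 + 8) + 8904 = -5/(-8) + 8904 = -5*(-1/8) + 8904 = 5/8 + 8904 = 71237/8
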